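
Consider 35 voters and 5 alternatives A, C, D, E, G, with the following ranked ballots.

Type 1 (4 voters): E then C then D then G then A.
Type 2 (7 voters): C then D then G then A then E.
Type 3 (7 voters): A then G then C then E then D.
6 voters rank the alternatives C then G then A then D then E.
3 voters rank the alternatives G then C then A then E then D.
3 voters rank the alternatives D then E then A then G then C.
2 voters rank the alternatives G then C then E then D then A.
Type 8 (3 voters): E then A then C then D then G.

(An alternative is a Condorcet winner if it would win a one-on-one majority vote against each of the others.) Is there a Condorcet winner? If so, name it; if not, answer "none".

Pairwise majorities:
A vs C: A preferred on 7+3+3 = 13 ballots; C wins 22–13.
A vs D: 19 to 16, A.
A vs E: 23 to 12, A.
A vs G: G, 22–13.
C vs D: C preferred on 32 ballots; C wins 32–3.
C vs E: 7+7+6+3+2 = 25 for C, 10 for E — C by 25–10.
C vs G: 20 to 15, C.
D vs E: D preferred on 7+6+3 = 16 ballots; E wins 19–16.
D vs G: D preferred on 4+7+3+3 = 17 ballots; G wins 18–17.
E vs G: G, 25–10.
C beats each of A, D, E, G — C is the Condorcet winner.

C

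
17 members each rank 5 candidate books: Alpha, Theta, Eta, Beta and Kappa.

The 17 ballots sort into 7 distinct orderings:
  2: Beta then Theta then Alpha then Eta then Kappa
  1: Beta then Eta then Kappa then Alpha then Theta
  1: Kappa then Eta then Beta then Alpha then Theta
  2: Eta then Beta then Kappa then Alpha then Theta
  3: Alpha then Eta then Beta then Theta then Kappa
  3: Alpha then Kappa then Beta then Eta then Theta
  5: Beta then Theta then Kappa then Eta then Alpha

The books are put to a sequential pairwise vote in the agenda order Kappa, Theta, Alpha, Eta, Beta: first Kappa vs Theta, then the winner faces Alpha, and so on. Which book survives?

Beta

Round 1: Kappa vs Theta — 7–10, Theta advances.
Round 2: Theta vs Alpha — 7–10, Alpha advances.
Round 3: Alpha vs Eta — 8–9, Eta advances.
Round 4: Eta vs Beta — 6–11, Beta advances.
Beta survives the agenda.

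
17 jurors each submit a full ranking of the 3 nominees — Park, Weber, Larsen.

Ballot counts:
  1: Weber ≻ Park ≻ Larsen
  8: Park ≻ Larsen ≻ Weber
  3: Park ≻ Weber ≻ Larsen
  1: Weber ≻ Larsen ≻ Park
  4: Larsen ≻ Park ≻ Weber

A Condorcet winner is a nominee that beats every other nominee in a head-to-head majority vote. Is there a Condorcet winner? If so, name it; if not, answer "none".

Pairwise majorities:
Park vs Weber: 15 to 2, Park.
Park vs Larsen: Park is ranked higher on 1+8+3 = 12 ballots, Larsen on 5. Park wins 12–5.
Weber vs Larsen: Larsen wins 12–5.
Park wins every pairwise contest, so Park is the Condorcet winner.

Park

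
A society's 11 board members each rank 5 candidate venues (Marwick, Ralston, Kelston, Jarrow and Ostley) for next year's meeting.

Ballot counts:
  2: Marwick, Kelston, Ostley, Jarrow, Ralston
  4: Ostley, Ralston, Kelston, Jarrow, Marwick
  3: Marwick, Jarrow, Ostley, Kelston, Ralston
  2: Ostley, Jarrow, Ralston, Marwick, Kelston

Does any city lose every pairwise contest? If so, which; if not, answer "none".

Pairwise majorities:
Marwick vs Ralston: 2+3 = 5 for Marwick, 6 for Ralston — Ralston by 6–5.
Marwick vs Kelston: Marwick, 7–4.
Marwick–Jarrow: Jarrow 6–5.
Marwick vs Ostley: Marwick is ranked higher on 2+3 = 5 ballots, Ostley on 6. Ostley wins 6–5.
Ralston vs Kelston: Ralston is ranked higher on 4+2 = 6 ballots, Kelston on 5. Ralston wins 6–5.
Ralston vs Jarrow: Jarrow wins 7–4.
Ralston–Ostley: Ostley 11–0.
Kelston vs Jarrow: Kelston preferred on 2+4 = 6 ballots; Kelston wins 6–5.
Kelston vs Ostley: Kelston is ranked higher on 2 ballots, Ostley on 9. Ostley wins 9–2.
Jarrow vs Ostley: 3 for Jarrow, 8 for Ostley — Ostley by 8–3.
Each city has at least one pairwise win (Marwick beats Kelston; Ralston beats Marwick; Kelston beats Jarrow; Jarrow beats Marwick; Ostley beats Marwick) — no Condorcet loser.

none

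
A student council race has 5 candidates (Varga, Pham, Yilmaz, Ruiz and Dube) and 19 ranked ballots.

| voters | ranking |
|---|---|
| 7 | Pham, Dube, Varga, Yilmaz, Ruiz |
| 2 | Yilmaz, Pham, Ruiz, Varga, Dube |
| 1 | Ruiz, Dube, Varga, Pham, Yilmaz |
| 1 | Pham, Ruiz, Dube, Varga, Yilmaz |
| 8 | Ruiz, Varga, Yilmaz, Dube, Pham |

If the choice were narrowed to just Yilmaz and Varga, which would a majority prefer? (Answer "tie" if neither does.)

Varga

Ballots ranking Yilmaz above Varga: 2.
Ballots ranking Varga above Yilmaz: 19 − 2 = 17.
Varga wins the head-to-head 17–2.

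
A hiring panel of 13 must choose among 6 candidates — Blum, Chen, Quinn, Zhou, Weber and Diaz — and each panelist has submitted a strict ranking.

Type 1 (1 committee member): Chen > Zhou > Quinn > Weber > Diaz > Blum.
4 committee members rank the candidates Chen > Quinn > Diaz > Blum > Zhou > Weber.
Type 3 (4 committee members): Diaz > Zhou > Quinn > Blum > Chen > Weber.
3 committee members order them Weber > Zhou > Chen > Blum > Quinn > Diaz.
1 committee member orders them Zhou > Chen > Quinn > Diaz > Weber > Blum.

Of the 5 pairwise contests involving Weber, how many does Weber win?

0

Weber against each rival (13 committee members):
Weber vs Blum: Weber preferred on 1+3+1 = 5 ballots; Blum wins 8–5.
Weber vs Chen: Chen wins 10–3.
Weber–Quinn: Quinn 10–3.
Weber–Zhou: Zhou 10–3.
Weber vs Diaz: Diaz wins 9–4.
Weber beats no one; loses to Blum, Chen, Quinn, Zhou, Diaz — 0 pairwise wins.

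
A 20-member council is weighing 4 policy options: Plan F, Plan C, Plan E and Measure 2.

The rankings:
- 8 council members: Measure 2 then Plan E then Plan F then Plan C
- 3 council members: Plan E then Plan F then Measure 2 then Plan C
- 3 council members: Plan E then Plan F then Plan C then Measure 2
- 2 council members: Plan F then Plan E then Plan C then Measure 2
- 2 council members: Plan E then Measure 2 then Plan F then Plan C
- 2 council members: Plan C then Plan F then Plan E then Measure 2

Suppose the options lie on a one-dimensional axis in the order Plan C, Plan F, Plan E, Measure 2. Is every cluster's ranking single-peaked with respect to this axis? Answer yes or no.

yes

Axis positions: Plan C=1, Plan F=2, Plan E=3, Measure 2=4.
Cluster 1 (peak Measure 2 at position 4): ranking walks positions 4-3-2-1, expanding outward from the peak — single-peaked.
Cluster 2 (peak Plan E at position 3): ranking walks positions 3-2-4-1, expanding outward from the peak — single-peaked.
Cluster 3 (peak Plan E at position 3): ranking walks positions 3-2-1-4, expanding outward from the peak — single-peaked.
Cluster 4 (peak Plan F at position 2): ranking walks positions 2-3-1-4, expanding outward from the peak — single-peaked.
Cluster 5 (peak Plan E at position 3): ranking walks positions 3-4-2-1, expanding outward from the peak — single-peaked.
Cluster 6 (peak Plan C at position 1): ranking walks positions 1-2-3-4, expanding outward from the peak — single-peaked.
Every ranking is single-peaked on this axis.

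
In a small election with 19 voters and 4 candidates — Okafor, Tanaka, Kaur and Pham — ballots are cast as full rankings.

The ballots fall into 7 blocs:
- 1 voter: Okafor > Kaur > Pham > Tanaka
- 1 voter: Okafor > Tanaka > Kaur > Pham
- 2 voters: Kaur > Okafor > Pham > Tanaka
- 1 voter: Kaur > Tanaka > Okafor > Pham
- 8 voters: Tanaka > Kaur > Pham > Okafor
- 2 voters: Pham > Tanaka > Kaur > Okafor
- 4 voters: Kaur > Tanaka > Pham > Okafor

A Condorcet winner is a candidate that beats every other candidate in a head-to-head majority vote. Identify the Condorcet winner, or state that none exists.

Pairwise majorities:
Okafor vs Tanaka: Tanaka, 15–4.
Okafor vs Kaur: Kaur, 17–2.
Okafor vs Pham: Okafor is ranked higher on 1+1+2+1 = 5 ballots, Pham on 14. Pham wins 14–5.
Tanaka vs Kaur: Tanaka wins 11–8.
Tanaka vs Pham: Tanaka is ranked higher on 1+1+8+4 = 14 ballots, Pham on 5. Tanaka wins 14–5.
Kaur vs Pham: Kaur is ranked higher on 1+1+2+1+8+4 = 17 ballots, Pham on 2. Kaur wins 17–2.
Tanaka beats each of Okafor, Kaur, Pham — Tanaka is the Condorcet winner.

Tanaka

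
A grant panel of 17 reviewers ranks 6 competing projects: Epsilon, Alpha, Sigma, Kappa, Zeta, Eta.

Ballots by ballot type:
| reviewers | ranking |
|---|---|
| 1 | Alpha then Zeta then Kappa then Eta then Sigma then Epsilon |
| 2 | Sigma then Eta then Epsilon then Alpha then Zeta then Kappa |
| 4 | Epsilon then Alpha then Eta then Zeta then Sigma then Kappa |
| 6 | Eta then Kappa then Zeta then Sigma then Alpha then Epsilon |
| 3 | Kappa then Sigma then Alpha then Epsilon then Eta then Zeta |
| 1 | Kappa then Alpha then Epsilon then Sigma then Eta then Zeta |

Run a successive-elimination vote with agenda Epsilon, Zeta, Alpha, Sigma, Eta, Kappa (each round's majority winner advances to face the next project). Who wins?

Round 1: Epsilon vs Zeta — 10–7, Epsilon advances.
Round 2: Epsilon vs Alpha — 6–11, Alpha advances.
Round 3: Alpha vs Sigma — 6–11, Sigma advances.
Round 4: Sigma vs Eta — 6–11, Eta advances.
Round 5: Eta vs Kappa — 12–5, Eta advances.
Eta survives the agenda.

Eta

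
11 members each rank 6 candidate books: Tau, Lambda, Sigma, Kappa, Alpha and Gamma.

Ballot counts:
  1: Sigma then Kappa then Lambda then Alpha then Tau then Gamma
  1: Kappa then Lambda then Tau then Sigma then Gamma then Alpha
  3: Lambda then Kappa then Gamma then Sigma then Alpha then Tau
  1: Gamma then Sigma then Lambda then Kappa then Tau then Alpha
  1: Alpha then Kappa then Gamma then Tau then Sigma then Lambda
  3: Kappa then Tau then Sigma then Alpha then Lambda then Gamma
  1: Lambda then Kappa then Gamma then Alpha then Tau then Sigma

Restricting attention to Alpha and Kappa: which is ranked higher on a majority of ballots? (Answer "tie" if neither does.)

Ballots ranking Alpha above Kappa: 1.
Ballots ranking Kappa above Alpha: 11 − 1 = 10.
Kappa wins the head-to-head 10–1.

Kappa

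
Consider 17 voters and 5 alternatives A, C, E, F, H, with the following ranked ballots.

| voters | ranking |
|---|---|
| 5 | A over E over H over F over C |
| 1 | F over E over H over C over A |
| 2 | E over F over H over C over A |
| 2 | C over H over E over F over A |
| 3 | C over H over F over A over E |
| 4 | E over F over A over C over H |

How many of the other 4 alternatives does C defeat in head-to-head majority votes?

1

C against each rival (17 voters):
C vs A: C preferred on 1+2+2+3 = 8 ballots; A wins 9–8.
C vs E: E wins 12–5.
C vs F: F, 12–5.
C vs H: 2+3+4 = 9 for C, 8 for H — C by 9–8.
C beats H; loses to A, E, F — 1 pairwise win.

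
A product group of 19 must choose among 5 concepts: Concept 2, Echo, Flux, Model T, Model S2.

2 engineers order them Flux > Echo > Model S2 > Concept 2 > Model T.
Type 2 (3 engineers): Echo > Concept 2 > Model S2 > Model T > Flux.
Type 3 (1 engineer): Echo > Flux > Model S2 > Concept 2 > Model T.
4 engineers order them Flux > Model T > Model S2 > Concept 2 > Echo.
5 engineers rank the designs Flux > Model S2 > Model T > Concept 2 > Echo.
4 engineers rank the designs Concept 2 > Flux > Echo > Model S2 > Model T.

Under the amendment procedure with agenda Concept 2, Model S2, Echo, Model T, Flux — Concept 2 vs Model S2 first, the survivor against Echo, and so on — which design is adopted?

Flux

Round 1: Concept 2 vs Model S2 — 7–12, Model S2 advances.
Round 2: Model S2 vs Echo — 9–10, Echo advances.
Round 3: Echo vs Model T — 10–9, Echo advances.
Round 4: Echo vs Flux — 4–15, Flux advances.
Flux survives the agenda.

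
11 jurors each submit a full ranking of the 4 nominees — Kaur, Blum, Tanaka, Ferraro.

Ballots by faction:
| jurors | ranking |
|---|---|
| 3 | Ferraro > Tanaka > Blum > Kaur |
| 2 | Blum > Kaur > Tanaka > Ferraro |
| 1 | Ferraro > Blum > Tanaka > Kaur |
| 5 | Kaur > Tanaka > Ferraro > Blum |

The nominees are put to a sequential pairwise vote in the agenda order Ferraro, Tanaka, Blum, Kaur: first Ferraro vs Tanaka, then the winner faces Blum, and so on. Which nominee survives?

Kaur

Round 1: Ferraro vs Tanaka — 4–7, Tanaka advances.
Round 2: Tanaka vs Blum — 8–3, Tanaka advances.
Round 3: Tanaka vs Kaur — 4–7, Kaur advances.
The agenda winner is Kaur.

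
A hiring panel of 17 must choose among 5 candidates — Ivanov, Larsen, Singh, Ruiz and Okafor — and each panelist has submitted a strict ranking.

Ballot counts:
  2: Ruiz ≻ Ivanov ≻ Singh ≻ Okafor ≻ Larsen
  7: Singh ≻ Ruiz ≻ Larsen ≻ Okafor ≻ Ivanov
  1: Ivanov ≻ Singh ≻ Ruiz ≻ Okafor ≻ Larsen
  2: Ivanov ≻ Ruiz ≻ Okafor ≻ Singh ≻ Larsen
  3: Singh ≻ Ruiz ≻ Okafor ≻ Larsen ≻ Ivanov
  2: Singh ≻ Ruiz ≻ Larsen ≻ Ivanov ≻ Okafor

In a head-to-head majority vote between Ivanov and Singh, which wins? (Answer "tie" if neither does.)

Ballots ranking Ivanov above Singh: 2 + 1 + 2 = 5.
Ballots ranking Singh above Ivanov: 17 − 5 = 12.
Singh wins the head-to-head 12–5.

Singh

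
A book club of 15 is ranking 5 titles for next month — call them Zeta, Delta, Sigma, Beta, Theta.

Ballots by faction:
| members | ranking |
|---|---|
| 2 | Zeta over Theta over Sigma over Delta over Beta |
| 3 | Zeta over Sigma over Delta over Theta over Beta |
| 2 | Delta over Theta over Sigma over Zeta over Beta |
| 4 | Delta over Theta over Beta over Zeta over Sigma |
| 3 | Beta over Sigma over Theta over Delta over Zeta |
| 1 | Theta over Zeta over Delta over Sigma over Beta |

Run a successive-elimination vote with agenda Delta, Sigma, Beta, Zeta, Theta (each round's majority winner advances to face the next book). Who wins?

Theta

Round 1: Delta vs Sigma — 7–8, Sigma advances.
Round 2: Sigma vs Beta — 8–7, Sigma advances.
Round 3: Sigma vs Zeta — 5–10, Zeta advances.
Round 4: Zeta vs Theta — 5–10, Theta advances.
The agenda winner is Theta.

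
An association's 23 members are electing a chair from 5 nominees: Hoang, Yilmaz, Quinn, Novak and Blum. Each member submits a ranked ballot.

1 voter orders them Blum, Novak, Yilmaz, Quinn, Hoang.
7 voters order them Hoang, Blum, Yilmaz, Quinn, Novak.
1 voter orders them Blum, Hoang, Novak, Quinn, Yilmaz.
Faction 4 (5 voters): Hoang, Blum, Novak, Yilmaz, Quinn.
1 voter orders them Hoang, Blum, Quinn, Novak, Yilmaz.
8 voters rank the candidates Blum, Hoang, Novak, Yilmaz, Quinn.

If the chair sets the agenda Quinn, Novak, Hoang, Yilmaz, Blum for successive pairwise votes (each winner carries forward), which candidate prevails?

Hoang

Round 1: Quinn vs Novak — 8–15, Novak advances.
Round 2: Novak vs Hoang — 1–22, Hoang advances.
Round 3: Hoang vs Yilmaz — 22–1, Hoang advances.
Round 4: Hoang vs Blum — 13–10, Hoang advances.
The agenda winner is Hoang.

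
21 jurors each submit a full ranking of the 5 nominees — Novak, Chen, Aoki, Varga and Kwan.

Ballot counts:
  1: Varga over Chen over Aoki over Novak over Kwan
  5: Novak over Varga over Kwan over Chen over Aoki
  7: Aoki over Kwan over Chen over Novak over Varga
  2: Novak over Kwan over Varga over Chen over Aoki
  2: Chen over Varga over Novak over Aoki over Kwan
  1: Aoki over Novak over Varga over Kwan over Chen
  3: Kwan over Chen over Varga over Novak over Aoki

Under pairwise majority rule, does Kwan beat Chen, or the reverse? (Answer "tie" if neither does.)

Ballots ranking Kwan above Chen: 5 + 7 + 2 + 1 + 3 = 18.
Ballots ranking Chen above Kwan: 21 − 18 = 3.
Kwan wins the head-to-head 18–3.

Kwan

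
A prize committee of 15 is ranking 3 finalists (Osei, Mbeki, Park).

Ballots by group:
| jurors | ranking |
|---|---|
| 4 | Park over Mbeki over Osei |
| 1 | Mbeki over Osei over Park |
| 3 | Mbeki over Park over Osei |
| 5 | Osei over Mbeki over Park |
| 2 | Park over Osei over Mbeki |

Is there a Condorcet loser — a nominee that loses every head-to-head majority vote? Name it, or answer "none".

Pairwise majorities:
Osei vs Mbeki: 7 to 8, Mbeki.
Osei vs Park: Park, 9–6.
Mbeki vs Park: Mbeki is ranked higher on 1+3+5 = 9 ballots, Park on 6. Mbeki wins 9–6.
Osei loses to every other nominee — it is the Condorcet loser.

Osei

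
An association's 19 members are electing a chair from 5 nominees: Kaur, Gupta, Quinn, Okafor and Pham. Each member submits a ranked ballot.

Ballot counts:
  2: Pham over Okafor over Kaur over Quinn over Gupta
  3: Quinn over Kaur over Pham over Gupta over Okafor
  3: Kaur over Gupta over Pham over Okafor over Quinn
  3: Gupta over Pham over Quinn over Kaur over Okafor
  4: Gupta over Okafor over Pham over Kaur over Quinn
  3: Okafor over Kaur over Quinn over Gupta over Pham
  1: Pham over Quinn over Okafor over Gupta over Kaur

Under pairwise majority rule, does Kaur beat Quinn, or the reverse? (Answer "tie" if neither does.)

Ballots ranking Kaur above Quinn: 2 + 3 + 4 + 3 = 12.
Ballots ranking Quinn above Kaur: 19 − 12 = 7.
Kaur wins the head-to-head 12–7.

Kaur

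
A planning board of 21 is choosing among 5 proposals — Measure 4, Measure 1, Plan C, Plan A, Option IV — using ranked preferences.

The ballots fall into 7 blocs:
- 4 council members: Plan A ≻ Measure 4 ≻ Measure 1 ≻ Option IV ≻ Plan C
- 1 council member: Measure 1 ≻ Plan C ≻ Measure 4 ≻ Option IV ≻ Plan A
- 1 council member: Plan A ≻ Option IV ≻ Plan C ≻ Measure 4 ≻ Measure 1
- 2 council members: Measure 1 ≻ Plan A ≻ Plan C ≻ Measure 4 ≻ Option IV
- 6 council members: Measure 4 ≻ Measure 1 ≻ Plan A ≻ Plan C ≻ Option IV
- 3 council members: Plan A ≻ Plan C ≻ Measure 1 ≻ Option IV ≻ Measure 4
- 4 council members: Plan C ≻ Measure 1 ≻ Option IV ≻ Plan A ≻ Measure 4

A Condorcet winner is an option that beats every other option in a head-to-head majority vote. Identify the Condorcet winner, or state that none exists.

none

Check each pair by majority over 21 ballots:
Measure 4 vs Measure 1: Measure 4 wins 11–10.
Measure 4 vs Plan C: Plan C wins 11–10.
Measure 4–Plan A: Plan A 14–7.
Measure 4 vs Option IV: Measure 4 wins 13–8.
Measure 1–Plan C: Measure 1 13–8.
Measure 1–Plan A: Measure 1 13–8.
Measure 1–Option IV: Measure 1 20–1.
Plan C vs Plan A: Plan A, 16–5.
Plan C vs Option IV: Plan C, 16–5.
Plan A vs Option IV: Plan A, 16–5.
No option is unbeaten: Measure 4 loses to Plan C; Measure 1 loses to Measure 4; Plan C loses to Measure 1; Plan A loses to Measure 1; Option IV loses to Measure 4. In particular Measure 4 beats Measure 1 beats Plan C beats Measure 4 is a majority cycle — no Condorcet winner exists.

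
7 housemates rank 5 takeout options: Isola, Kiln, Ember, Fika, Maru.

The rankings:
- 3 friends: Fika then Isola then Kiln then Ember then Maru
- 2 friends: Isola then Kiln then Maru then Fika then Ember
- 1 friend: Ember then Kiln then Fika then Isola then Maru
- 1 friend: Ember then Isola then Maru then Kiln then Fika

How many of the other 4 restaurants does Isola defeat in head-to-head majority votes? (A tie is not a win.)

Isola against each rival (7 friends):
Isola vs Kiln: 3+2+1 = 6 for Isola, 1 for Kiln — Isola by 6–1.
Isola vs Ember: 5 to 2, Isola.
Isola vs Fika: Isola preferred on 2+1 = 3 ballots; Fika wins 4–3.
Isola–Maru: Isola 7–0.
Isola beats Kiln, Ember, Maru; loses to Fika — 3 pairwise wins.

3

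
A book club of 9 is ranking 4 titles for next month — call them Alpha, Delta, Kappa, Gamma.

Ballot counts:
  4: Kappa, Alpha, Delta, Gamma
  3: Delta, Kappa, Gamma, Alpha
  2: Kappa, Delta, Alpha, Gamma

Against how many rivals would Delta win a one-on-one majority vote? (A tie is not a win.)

2

Delta against each rival (9 members):
Delta vs Alpha: Delta wins 5–4.
Delta vs Kappa: Kappa, 6–3.
Delta–Gamma: Delta 9–0.
Delta beats Alpha, Gamma; loses to Kappa — 2 pairwise wins.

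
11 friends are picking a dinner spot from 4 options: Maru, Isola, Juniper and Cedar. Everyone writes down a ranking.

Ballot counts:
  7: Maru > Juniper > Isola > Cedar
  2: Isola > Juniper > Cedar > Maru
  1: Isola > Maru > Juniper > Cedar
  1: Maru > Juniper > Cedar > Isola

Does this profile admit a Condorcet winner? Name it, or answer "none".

Maru

Pairwise majorities:
Maru vs Isola: Maru wins 8–3.
Maru vs Juniper: Maru, 9–2.
Maru vs Cedar: Maru, 9–2.
Isola–Juniper: Juniper 8–3.
Isola vs Cedar: Isola, 10–1.
Juniper vs Cedar: Juniper, 11–0.
Maru beats each of Isola, Juniper, Cedar — Maru is the Condorcet winner.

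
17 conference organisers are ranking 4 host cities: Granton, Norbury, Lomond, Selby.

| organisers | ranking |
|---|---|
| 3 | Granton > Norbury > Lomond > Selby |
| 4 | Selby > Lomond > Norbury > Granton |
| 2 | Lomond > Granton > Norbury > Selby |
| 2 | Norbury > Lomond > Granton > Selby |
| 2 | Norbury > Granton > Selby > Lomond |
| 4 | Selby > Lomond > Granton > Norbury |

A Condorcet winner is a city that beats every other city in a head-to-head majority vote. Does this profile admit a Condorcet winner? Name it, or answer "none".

none

Head-to-head results (17 organisers):
Granton vs Norbury: Granton, 9–8.
Granton–Lomond: Lomond 12–5.
Granton vs Selby: Granton wins 9–8.
Norbury vs Lomond: Lomond wins 10–7.
Norbury vs Selby: Norbury, 9–8.
Lomond–Selby: Selby 10–7.
No city is unbeaten: Granton loses to Lomond; Norbury loses to Granton; Lomond loses to Selby; Selby loses to Granton. In particular Granton → Selby → Lomond → Granton is a majority cycle — no Condorcet winner exists.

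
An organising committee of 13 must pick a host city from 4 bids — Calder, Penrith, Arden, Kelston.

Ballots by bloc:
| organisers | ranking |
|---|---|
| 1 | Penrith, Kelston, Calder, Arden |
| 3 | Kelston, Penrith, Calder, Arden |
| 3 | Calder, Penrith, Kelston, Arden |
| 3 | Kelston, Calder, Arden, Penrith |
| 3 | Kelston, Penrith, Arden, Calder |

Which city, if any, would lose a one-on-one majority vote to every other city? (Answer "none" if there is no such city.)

Pairwise majorities:
Calder vs Penrith: 6 to 7, Penrith.
Calder vs Arden: Calder, 10–3.
Calder vs Kelston: 3 to 10, Kelston.
Penrith vs Arden: Penrith, 10–3.
Penrith vs Kelston: Kelston wins 9–4.
Arden vs Kelston: Arden is ranked higher on 0 ballots, Kelston on 13. Kelston wins 13–0.
Arden loses to every other city — it is the Condorcet loser.

Arden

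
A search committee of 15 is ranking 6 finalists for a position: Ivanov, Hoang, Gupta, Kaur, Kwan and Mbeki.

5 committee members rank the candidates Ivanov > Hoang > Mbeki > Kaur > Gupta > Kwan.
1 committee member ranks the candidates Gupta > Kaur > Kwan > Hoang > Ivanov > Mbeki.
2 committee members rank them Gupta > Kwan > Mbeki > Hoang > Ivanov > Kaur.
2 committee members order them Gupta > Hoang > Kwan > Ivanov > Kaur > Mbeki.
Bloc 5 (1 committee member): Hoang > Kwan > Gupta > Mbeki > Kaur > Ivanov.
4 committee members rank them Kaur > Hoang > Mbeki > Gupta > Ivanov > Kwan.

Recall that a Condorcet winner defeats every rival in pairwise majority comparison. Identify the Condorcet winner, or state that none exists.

Pairwise majorities:
Ivanov vs Hoang: Hoang, 10–5.
Ivanov–Gupta: Gupta 10–5.
Ivanov vs Kaur: Ivanov wins 9–6.
Ivanov–Kwan: Ivanov 9–6.
Ivanov–Mbeki: Ivanov 8–7.
Hoang vs Gupta: Hoang, 10–5.
Hoang–Kaur: Hoang 10–5.
Hoang–Kwan: Hoang 12–3.
Hoang vs Mbeki: Hoang, 13–2.
Gupta vs Kaur: Kaur, 9–6.
Gupta–Kwan: Gupta 14–1.
Gupta vs Mbeki: Mbeki, 9–6.
Kaur–Kwan: Kaur 10–5.
Kaur–Mbeki: Mbeki 8–7.
Kwan–Mbeki: Mbeki 9–6.
Only Hoang has no losses; Hoang is the Condorcet winner.

Hoang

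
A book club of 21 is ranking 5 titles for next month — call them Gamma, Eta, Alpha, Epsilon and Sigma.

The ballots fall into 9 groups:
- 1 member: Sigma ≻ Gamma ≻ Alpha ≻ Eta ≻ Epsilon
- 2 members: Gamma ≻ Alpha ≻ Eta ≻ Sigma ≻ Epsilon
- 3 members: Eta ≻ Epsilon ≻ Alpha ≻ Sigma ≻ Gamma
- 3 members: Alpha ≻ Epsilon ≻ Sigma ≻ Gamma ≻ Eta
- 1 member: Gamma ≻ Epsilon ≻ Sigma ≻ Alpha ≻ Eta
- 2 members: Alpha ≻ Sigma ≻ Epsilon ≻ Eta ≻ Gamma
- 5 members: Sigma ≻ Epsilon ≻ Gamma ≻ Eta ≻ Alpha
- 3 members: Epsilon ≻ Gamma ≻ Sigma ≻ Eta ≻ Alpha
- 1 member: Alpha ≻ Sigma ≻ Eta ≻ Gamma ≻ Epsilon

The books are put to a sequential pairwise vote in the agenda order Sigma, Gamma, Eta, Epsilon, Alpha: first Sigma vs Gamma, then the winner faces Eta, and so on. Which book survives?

Round 1: Sigma vs Gamma — 15–6, Sigma advances.
Round 2: Sigma vs Eta — 16–5, Sigma advances.
Round 3: Sigma vs Epsilon — 11–10, Sigma advances.
Round 4: Sigma vs Alpha — 10–11, Alpha advances.
The agenda winner is Alpha.

Alpha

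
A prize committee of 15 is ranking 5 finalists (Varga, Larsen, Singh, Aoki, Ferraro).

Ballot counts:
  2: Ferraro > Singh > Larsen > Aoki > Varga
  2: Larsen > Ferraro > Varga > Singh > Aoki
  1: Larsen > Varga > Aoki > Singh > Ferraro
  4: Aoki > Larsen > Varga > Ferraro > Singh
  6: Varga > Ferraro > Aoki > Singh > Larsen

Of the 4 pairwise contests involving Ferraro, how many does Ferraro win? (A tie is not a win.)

3

Ferraro against each rival (15 jurors):
Ferraro vs Varga: 2+2 = 4 for Ferraro, 11 for Varga — Varga by 11–4.
Ferraro vs Larsen: Ferraro is ranked higher on 2+6 = 8 ballots, Larsen on 7. Ferraro wins 8–7.
Ferraro vs Singh: 14 to 1, Ferraro.
Ferraro vs Aoki: Ferraro wins 10–5.
Ferraro beats Larsen, Singh, Aoki; loses to Varga — 3 pairwise wins.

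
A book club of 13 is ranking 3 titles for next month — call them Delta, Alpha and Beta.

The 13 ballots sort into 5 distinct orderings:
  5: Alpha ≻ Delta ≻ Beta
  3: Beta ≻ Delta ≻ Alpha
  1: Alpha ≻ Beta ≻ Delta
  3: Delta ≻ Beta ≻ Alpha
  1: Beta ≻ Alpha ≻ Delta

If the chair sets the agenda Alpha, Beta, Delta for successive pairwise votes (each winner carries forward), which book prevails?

Delta

Round 1: Alpha vs Beta — 6–7, Beta advances.
Round 2: Beta vs Delta — 5–8, Delta advances.
The agenda winner is Delta.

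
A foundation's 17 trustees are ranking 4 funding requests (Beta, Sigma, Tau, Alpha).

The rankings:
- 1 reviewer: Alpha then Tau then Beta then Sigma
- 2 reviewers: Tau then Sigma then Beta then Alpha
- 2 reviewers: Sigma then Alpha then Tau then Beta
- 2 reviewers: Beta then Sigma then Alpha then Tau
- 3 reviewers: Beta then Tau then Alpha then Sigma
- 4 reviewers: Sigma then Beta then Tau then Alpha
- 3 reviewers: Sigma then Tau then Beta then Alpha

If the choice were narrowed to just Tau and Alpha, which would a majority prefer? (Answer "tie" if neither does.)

Tau

Ballots ranking Tau above Alpha: 2 + 3 + 4 + 3 = 12.
Ballots ranking Alpha above Tau: 17 − 12 = 5.
Tau wins the head-to-head 12–5.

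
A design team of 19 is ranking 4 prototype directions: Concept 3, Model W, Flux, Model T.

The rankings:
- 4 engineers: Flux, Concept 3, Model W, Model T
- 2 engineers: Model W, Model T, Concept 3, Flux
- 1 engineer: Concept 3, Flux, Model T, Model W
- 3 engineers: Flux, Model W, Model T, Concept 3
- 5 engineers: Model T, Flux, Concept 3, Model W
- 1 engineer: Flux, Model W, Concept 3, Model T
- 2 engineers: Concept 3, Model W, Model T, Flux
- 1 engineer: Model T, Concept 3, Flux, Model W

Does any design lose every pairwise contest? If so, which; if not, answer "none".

Pairwise majorities:
Concept 3 vs Model W: Concept 3 is ranked higher on 4+1+5+2+1 = 13 ballots, Model W on 6. Concept 3 wins 13–6.
Concept 3 vs Flux: Concept 3 is ranked higher on 2+1+2+1 = 6 ballots, Flux on 13. Flux wins 13–6.
Concept 3–Model T: Model T 11–8.
Model W vs Flux: Flux, 15–4.
Model W vs Model T: 4+2+3+1+2 = 12 for Model W, 7 for Model T — Model W by 12–7.
Flux vs Model T: 4+1+3+1 = 9 for Flux, 10 for Model T — Model T by 10–9.
No design is winless: Concept 3 beats Model W; Model W beats Model T; Flux beats Concept 3; Model T beats Concept 3. There is no Condorcet loser.

none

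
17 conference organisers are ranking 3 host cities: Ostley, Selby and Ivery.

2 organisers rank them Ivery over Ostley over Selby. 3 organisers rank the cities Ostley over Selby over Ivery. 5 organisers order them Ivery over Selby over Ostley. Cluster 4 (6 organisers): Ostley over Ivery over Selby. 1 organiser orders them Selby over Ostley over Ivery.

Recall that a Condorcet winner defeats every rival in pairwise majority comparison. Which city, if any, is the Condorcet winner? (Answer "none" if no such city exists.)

Ostley

Check each pair by majority over 17 ballots:
Ostley–Selby: Ostley 11–6.
Ostley–Ivery: Ostley 10–7.
Selby vs Ivery: Ivery wins 13–4.
Ostley defeats every rival head-to-head and is the Condorcet winner.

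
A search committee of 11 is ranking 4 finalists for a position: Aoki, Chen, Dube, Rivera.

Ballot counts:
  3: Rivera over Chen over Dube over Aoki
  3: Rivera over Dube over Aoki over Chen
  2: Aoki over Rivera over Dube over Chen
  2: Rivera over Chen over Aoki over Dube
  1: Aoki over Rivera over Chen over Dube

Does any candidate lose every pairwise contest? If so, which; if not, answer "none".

none

Pairwise majorities:
Aoki vs Chen: 3+2+1 = 6 for Aoki, 5 for Chen — Aoki by 6–5.
Aoki vs Dube: Dube wins 6–5.
Aoki–Rivera: Rivera 8–3.
Chen vs Dube: 6 to 5, Chen.
Chen vs Rivera: Chen is ranked higher on 0 ballots, Rivera on 11. Rivera wins 11–0.
Dube vs Rivera: Rivera, 11–0.
No candidate is winless: Aoki beats Chen; Chen beats Dube; Dube beats Aoki; Rivera beats Aoki. There is no Condorcet loser.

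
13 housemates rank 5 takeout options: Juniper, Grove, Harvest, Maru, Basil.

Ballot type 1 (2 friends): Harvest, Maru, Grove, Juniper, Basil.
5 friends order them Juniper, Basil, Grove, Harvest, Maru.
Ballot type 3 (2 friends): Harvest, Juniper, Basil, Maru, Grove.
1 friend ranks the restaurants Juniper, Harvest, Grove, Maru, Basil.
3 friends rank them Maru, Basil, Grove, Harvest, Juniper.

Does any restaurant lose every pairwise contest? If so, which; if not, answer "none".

none

Head-to-head results (13 friends):
Juniper vs Grove: Juniper preferred on 5+2+1 = 8 ballots; Juniper wins 8–5.
Juniper–Harvest: Harvest 7–6.
Juniper vs Maru: Juniper is ranked higher on 5+2+1 = 8 ballots, Maru on 5. Juniper wins 8–5.
Juniper vs Basil: Juniper preferred on 2+5+2+1 = 10 ballots; Juniper wins 10–3.
Grove vs Harvest: Grove is ranked higher on 5+3 = 8 ballots, Harvest on 5. Grove wins 8–5.
Grove vs Maru: 6 to 7, Maru.
Grove vs Basil: Grove is ranked higher on 2+1 = 3 ballots, Basil on 10. Basil wins 10–3.
Harvest vs Maru: Harvest wins 10–3.
Harvest–Basil: Basil 8–5.
Maru vs Basil: Maru preferred on 2+1+3 = 6 ballots; Basil wins 7–6.
Every restaurant wins at least one matchup (Juniper beats Grove; Grove beats Harvest; Harvest beats Juniper; Maru beats Grove; Basil beats Grove), so there is no Condorcet loser.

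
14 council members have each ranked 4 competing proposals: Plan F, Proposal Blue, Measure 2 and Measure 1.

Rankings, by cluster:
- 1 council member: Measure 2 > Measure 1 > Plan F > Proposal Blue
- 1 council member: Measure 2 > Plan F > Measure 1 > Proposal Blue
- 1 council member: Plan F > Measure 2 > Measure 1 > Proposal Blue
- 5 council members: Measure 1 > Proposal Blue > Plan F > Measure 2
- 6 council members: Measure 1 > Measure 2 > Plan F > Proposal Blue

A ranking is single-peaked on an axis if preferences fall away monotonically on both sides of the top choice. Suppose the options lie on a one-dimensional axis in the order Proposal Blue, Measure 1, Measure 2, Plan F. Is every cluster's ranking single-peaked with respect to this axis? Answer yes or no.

no

Axis positions: Proposal Blue=1, Measure 1=2, Measure 2=3, Plan F=4.
Cluster 1 (peak Measure 2 at position 3): ranking walks positions 3-2-4-1, expanding outward from the peak — single-peaked.
Cluster 2 (peak Measure 2 at position 3): ranking walks positions 3-4-2-1, expanding outward from the peak — single-peaked.
Cluster 3 (peak Plan F at position 4): ranking walks positions 4-3-2-1, expanding outward from the peak — single-peaked.
Cluster 4: ranking walks positions 2-1-4-3; Plan F is ranked above Measure 2 even though Measure 2 lies between Plan F and the peak Measure 1 on the axis — preferences dip and rise again. Not single-peaked.
Cluster 5 (peak Measure 1 at position 2): ranking walks positions 2-3-4-1, expanding outward from the peak — single-peaked.
Cluster 4 violates single-peakedness, so the profile is not single-peaked on this axis.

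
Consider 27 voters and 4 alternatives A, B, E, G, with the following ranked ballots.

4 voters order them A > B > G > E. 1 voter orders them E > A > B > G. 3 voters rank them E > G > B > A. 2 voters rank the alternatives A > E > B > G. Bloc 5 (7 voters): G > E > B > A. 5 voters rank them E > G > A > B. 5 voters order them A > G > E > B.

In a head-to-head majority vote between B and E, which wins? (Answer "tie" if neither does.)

E

Ballots ranking B above E: 4.
Ballots ranking E above B: 27 − 4 = 23.
E wins the head-to-head 23–4.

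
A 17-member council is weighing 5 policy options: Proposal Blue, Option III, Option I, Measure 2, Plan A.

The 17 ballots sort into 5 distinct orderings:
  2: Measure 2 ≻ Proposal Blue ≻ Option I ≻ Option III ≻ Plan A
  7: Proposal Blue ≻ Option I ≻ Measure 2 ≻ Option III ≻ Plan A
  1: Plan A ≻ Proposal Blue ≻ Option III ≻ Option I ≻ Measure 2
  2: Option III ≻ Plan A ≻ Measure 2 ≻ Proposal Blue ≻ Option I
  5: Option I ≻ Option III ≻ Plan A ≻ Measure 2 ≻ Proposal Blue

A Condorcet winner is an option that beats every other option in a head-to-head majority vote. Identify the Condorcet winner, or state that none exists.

none

Pairwise majorities:
Proposal Blue vs Option III: Proposal Blue is ranked higher on 2+7+1 = 10 ballots, Option III on 7. Proposal Blue wins 10–7.
Proposal Blue–Option I: Proposal Blue 12–5.
Proposal Blue vs Measure 2: Measure 2 wins 9–8.
Proposal Blue vs Plan A: Proposal Blue preferred on 2+7 = 9 ballots; Proposal Blue wins 9–8.
Option III vs Option I: Option III is ranked higher on 1+2 = 3 ballots, Option I on 14. Option I wins 14–3.
Option III vs Measure 2: Measure 2, 9–8.
Option III vs Plan A: 16 to 1, Option III.
Option I–Measure 2: Option I 13–4.
Option I vs Plan A: 2+7+5 = 14 for Option I, 3 for Plan A — Option I by 14–3.
Measure 2 vs Plan A: 9 to 8, Measure 2.
Each option drops at least one matchup (Proposal Blue loses to Measure 2; Option III loses to Proposal Blue; Option I loses to Proposal Blue; Measure 2 loses to Option I; Plan A loses to Proposal Blue); the cycle Proposal Blue beats Option I beats Measure 2 beats Proposal Blue rules out a Condorcet winner.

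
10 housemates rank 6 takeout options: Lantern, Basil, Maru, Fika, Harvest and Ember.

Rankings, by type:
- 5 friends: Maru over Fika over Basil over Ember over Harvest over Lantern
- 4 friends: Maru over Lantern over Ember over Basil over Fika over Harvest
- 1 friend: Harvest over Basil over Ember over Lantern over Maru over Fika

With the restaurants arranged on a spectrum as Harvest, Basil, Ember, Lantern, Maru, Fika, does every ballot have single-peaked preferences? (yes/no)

Axis positions: Harvest=1, Basil=2, Ember=3, Lantern=4, Maru=5, Fika=6.
Type 1: ranking walks positions 5-6-2-3-1-4; Basil is ranked above Lantern even though Lantern lies between Basil and the peak Maru on the axis — preferences dip and rise again. Not single-peaked.
Type 2 (peak Maru at position 5): ranking walks positions 5-4-3-2-6-1, expanding outward from the peak — single-peaked.
Type 3 (peak Harvest at position 1): ranking walks positions 1-2-3-4-5-6, expanding outward from the peak — single-peaked.
Type 1 violates single-peakedness, so the profile is not single-peaked on this axis.

no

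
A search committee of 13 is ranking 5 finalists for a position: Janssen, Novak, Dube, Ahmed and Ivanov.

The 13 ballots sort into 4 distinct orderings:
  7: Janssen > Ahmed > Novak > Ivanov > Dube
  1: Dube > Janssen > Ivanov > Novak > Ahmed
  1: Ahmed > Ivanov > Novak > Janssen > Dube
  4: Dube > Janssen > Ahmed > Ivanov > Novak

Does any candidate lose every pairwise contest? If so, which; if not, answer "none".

Dube

Pairwise majorities:
Janssen vs Novak: 7+1+4 = 12 for Janssen, 1 for Novak — Janssen by 12–1.
Janssen vs Dube: Janssen is ranked higher on 7+1 = 8 ballots, Dube on 5. Janssen wins 8–5.
Janssen vs Ahmed: Janssen preferred on 7+1+4 = 12 ballots; Janssen wins 12–1.
Janssen vs Ivanov: Janssen is ranked higher on 7+1+4 = 12 ballots, Ivanov on 1. Janssen wins 12–1.
Novak vs Dube: Novak, 8–5.
Novak vs Ahmed: Novak is ranked higher on 1 ballot, Ahmed on 12. Ahmed wins 12–1.
Novak vs Ivanov: 7 to 6, Novak.
Dube vs Ahmed: Dube preferred on 1+4 = 5 ballots; Ahmed wins 8–5.
Dube vs Ivanov: Ivanov, 8–5.
Ahmed vs Ivanov: Ahmed, 12–1.
Dube loses to every other candidate — it is the Condorcet loser.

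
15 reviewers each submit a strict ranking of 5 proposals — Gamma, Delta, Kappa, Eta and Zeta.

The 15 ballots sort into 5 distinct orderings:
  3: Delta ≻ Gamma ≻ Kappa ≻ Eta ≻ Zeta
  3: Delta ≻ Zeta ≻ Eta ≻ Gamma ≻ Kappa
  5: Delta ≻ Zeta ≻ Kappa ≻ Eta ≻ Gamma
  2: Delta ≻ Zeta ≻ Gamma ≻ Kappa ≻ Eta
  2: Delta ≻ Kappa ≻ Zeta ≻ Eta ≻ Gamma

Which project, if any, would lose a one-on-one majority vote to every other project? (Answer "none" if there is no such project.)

Pairwise majorities:
Gamma vs Delta: 0 to 15, Delta.
Gamma vs Kappa: Gamma preferred on 3+3+2 = 8 ballots; Gamma wins 8–7.
Gamma vs Eta: Eta wins 10–5.
Gamma vs Zeta: Gamma preferred on 3 ballots; Zeta wins 12–3.
Delta–Kappa: Delta 15–0.
Delta–Eta: Delta 15–0.
Delta vs Zeta: Delta, 15–0.
Kappa vs Eta: 3+5+2+2 = 12 for Kappa, 3 for Eta — Kappa by 12–3.
Kappa–Zeta: Zeta 10–5.
Eta vs Zeta: Zeta wins 12–3.
Each project has at least one pairwise win (Gamma beats Kappa; Delta beats Gamma; Kappa beats Eta; Eta beats Gamma; Zeta beats Gamma) — no Condorcet loser.

none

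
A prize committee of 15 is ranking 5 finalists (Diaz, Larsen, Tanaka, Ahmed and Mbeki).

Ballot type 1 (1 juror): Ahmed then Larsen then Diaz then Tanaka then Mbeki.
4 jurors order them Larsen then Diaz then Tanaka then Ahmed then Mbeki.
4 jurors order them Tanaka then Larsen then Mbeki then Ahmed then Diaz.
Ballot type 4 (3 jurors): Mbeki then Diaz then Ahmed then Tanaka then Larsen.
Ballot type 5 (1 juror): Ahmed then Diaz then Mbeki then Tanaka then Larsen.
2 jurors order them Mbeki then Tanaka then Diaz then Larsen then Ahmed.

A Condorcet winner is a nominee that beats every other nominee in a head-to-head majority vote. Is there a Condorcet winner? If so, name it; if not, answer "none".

Head-to-head results (15 jurors):
Diaz vs Larsen: Larsen, 9–6.
Diaz vs Tanaka: Diaz wins 9–6.
Diaz vs Ahmed: Diaz, 9–6.
Diaz vs Mbeki: Mbeki, 9–6.
Larsen vs Tanaka: Tanaka, 10–5.
Larsen vs Ahmed: Larsen wins 10–5.
Larsen–Mbeki: Larsen 9–6.
Tanaka–Ahmed: Tanaka 10–5.
Tanaka vs Mbeki: Tanaka wins 9–6.
Ahmed vs Mbeki: Mbeki wins 9–6.
No nominee is unbeaten: Diaz loses to Larsen; Larsen loses to Tanaka; Tanaka loses to Diaz; Ahmed loses to Diaz; Mbeki loses to Larsen. In particular Diaz beats Tanaka beats Larsen beats Diaz is a majority cycle — no Condorcet winner exists.

none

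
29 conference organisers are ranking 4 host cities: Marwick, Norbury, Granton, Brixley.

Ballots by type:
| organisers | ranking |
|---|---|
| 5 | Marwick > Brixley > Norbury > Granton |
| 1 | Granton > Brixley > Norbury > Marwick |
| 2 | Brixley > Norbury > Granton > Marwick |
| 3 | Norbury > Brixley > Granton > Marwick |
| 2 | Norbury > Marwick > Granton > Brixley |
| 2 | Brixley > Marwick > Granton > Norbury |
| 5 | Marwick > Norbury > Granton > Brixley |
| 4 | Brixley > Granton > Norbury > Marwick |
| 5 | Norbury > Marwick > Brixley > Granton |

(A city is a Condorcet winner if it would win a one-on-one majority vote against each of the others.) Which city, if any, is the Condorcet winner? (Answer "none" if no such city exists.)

Check each pair by majority over 29 ballots:
Marwick vs Norbury: Norbury, 17–12.
Marwick vs Granton: Marwick wins 19–10.
Marwick vs Brixley: Marwick, 17–12.
Norbury vs Granton: Norbury wins 22–7.
Norbury vs Brixley: Norbury wins 15–14.
Granton vs Brixley: Brixley, 21–8.
Norbury defeats every rival head-to-head and is the Condorcet winner.

Norbury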